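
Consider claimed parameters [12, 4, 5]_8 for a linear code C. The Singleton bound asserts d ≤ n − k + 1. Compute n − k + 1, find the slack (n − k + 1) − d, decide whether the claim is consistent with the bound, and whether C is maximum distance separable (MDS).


Singleton RHS = n − k + 1 = 9, slack = 4, bound satisfied, not MDS.

Singleton bound: d ≤ n − k + 1.
Here n = 12, k = 4, so n − k + 1 = 9.
Given d = 5, check d ≤ 9: YES.
Slack = (n − k + 1) − d = 4.
The code is NOT MDS (slack = 4 > 0).
Description: the claimed parameters are [12, 4, 5]_8; such a code would be non-MDS.


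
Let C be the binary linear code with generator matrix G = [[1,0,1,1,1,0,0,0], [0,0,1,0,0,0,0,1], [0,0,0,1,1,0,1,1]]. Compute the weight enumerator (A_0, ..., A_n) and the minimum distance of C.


Weight distribution: A_0 = 1, A_2 = 2, A_4 = 5. Minimum distance d = 2.

Enumerate all 2^3 = 8 messages m ∈ F_2^3.
For each, compute codeword c = mG in F_2^8, then tally its weight.
  m = 000 → c = 00000000, weight = 0.
  m = 100 → c = 10111000, weight = 4.
  m = 010 → c = 00100001, weight = 2.
  m = 110 → c = 10011001, weight = 4.
  m = 001 → c = 00011011, weight = 4.
  m = 101 → c = 10100011, weight = 4.
  m = 011 → c = 00111010, weight = 4.
  m = 111 → c = 10000010, weight = 2.
Tally weights:
  weight 0: 1 codewords.
  weight 2: 2 codewords.
  weight 4: 5 codewords.
Minimum distance d = smallest w > 0 with A_w > 0 = 2.
Sanity: Σ A_w = 8 = 2^3 = 8 ✓.


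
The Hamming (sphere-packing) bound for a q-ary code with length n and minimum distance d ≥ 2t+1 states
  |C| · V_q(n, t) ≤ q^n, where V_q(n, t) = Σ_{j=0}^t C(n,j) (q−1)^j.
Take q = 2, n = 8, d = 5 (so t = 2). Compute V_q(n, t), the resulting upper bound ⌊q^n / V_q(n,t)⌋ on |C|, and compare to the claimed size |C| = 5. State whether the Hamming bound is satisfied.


V_q(n, t) = 37, q^n = 256, Hamming bound = 6, |C| = 5 ≤ bound (satisfied).

Step 1: Compute V_q(n, t) = Σ_{j=0}^2 C(n, j) (q−1)^j.
  j = 0: C(8,0)·(1)^0 = 1·1 = 1.
  j = 1: C(8,1)·(1)^1 = 8·1 = 8.
  j = 2: C(8,2)·(1)^2 = 28·1 = 28.
  V_q(n, t) = 1 + 8 + 28 = 37.
Step 2: q^n = 2^8 = 256.
Step 3: Hamming bound ⌊q^n / V_q(n,t)⌋ = ⌊256/37⌋ = 6.
Step 4: Compare |C| = 5 to 6: satisfied.
The claimed |C| lies below the Hamming bound.


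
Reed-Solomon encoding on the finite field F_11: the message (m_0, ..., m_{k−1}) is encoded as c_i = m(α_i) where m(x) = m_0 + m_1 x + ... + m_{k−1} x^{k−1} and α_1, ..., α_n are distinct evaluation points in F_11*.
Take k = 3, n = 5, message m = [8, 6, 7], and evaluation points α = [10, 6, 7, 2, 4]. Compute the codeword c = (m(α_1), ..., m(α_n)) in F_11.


c = [9, 10, 8, 4, 1]

Message polynomial: m(x) = 8 + 6·x + 7·x^2 (mod 11).
For each evaluation point α_i, compute m(α_i) mod 11:
  α_1 = 10: Horner steps 7 → 10 → 9, so m(10) = 9.
  α_2 = 6: Horner steps 7 → 4 → 10, so m(6) = 10.
  α_3 = 7: Horner steps 7 → 0 → 8, so m(7) = 8.
  α_4 = 2: Horner steps 7 → 9 → 4, so m(2) = 4.
  α_5 = 4: Horner steps 7 → 1 → 1, so m(4) = 1.
Codeword c = [9, 10, 8, 4, 1] ∈ F_11^5.


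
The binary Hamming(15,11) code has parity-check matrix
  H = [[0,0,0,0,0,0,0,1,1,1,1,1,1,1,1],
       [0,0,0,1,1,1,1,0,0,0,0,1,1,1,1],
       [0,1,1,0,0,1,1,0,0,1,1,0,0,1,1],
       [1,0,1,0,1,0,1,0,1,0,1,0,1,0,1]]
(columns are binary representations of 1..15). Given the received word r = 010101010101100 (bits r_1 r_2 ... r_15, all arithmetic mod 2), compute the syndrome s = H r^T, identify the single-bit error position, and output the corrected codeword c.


s = (0, 0, 1, 1)^T, error position = 3, corrected codeword c = 011101010101100

Compute s = H r^T mod 2 one row at a time:
  s_1 = 1 + 0 + 1 + 0 + 1 + 1 + 0 + 0 = 4 ≡ 0 (mod 2).
  s_2 = 1 + 0 + 1 + 0 + 1 + 1 + 0 + 0 = 4 ≡ 0 (mod 2).
  s_3 = 1 + 0 + 1 + 0 + 1 + 0 + 0 + 0 = 3 ≡ 1 (mod 2).
  s_4 = 0 + 0 + 0 + 0 + 0 + 0 + 1 + 0 = 1 ≡ 1 (mod 2).
s = (0, 0, 1, 1)^T — this equals column 3 of H (binary 0011), so error is at position 3.
Correct: flip bit 3 of r = 010101010101100 to get c = 011101010101100.


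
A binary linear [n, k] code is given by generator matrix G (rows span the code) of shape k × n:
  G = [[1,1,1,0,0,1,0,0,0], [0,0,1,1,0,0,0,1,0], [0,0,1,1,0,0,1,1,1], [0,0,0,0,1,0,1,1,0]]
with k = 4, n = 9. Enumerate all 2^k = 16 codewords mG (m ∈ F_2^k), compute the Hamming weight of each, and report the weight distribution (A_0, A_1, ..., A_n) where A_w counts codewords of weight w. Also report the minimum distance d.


Weight distribution: A_0 = 1, A_2 = 1, A_3 = 3, A_4 = 3, A_5 = 2, A_6 = 3, A_7 = 3. Minimum distance d = 2.

Enumerate all 2^4 = 16 messages m ∈ F_2^4.
For each, compute codeword c = mG in F_2^9, then tally its weight.
  m = 0000 → c = 000000000, weight = 0.
  m = 1000 → c = 111001000, weight = 4.
  m = 0100 → c = 001100010, weight = 3.
  m = 1100 → c = 110101010, weight = 5.
  m = 0010 → c = 001100111, weight = 5.
  m = 1010 → c = 110101111, weight = 7.
  m = 0110 → c = 000000101, weight = 2.
  m = 1110 → c = 111001101, weight = 6.
  m = 0001 → c = 000010110, weight = 3.
  m = 1001 → c = 111011110, weight = 7.
  m = 0101 → c = 001110100, weight = 4.
  m = 1101 → c = 110111100, weight = 6.
  m = 0011 → c = 001110001, weight = 4.
  m = 1011 → c = 110111001, weight = 6.
  m = 0111 → c = 000010011, weight = 3.
  m = 1111 → c = 111011011, weight = 7.
Tally weights:
  weight 0: 1 codewords.
  weight 2: 1 codewords.
  weight 3: 3 codewords.
  weight 4: 3 codewords.
  weight 5: 2 codewords.
  weight 6: 3 codewords.
  weight 7: 3 codewords.
Minimum distance d = smallest w > 0 with A_w > 0 = 2.
Sanity: Σ A_w = 16 = 2^4 = 16 ✓.


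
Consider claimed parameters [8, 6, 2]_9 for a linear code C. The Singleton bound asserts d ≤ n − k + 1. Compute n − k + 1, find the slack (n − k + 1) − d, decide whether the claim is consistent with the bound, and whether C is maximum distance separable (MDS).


Singleton RHS = n − k + 1 = 3, slack = 1, bound satisfied, not MDS.

Singleton bound: d ≤ n − k + 1.
Here n = 8, k = 6, so n − k + 1 = 3.
Given d = 2, check d ≤ 3: YES.
Slack = (n − k + 1) − d = 1.
The code is NOT MDS (slack = 1 > 0).
Description: the claimed parameters are [8, 6, 2]_9; such a code would be non-MDS.


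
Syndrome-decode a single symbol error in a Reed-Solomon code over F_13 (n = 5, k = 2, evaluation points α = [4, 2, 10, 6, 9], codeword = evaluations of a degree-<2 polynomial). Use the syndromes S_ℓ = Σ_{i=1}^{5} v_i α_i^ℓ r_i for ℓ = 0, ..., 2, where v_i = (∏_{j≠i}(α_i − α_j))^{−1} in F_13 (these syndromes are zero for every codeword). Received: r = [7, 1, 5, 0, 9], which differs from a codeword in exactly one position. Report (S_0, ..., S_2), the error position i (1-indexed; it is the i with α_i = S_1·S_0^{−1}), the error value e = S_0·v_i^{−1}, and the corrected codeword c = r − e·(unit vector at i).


S = (11, 6, 8), error at position 3, error magnitude e = 6, c = [7, 1, 12, 0, 9].

Step 1: column multipliers v_i = (∏_{j≠i}(α_i − α_j))^{−1} mod 13.
  i = 1 (α = 4): (4−2)(4−10)(4−6)(4−9) = 2·(−6)·(−2)·(−5) = −120 ≡ 10, so v_1 = 10^{−1} = 4 (mod 13).
  i = 2 (α = 2): (2−4)(2−10)(2−6)(2−9) = (−2)·(−8)·(−4)·(−7) = 448 ≡ 6, so v_2 = 6^{−1} = 11 (mod 13).
  i = 3 (α = 10): (10−4)(10−2)(10−6)(10−9) = 6·8·4·1 = 192 ≡ 10, so v_3 = 10^{−1} = 4 (mod 13).
  i = 4 (α = 6): (6−4)(6−2)(6−10)(6−9) = 2·4·(−4)·(−3) = 96 ≡ 5, so v_4 = 5^{−1} = 8 (mod 13).
  i = 5 (α = 9): (9−4)(9−2)(9−10)(9−6) = 5·7·(−1)·3 = −105 ≡ 12, so v_5 = 12^{−1} = 12 (mod 13).
  v = [4, 11, 4, 8, 12].
Step 2: syndromes of r = [7, 1, 5, 0, 9] (all sums mod 13).
  S_0 = Σ v_i r_i = 4·7 + 11·1 + 4·5 + 8·0 + 12·9 = 167 ≡ 11.
  S_1 = Σ v_i α_i r_i = 4·4·7 + 11·2·1 + 4·10·5 + 8·6·0 + 12·9·9 = 1306 ≡ 6.
  α_i^2 mod 13 = [3, 4, 9, 10, 3].
  S_2 = Σ v_i α_i^2 r_i = 4·3·7 + 11·4·1 + 4·9·5 + 8·10·0 + 12·3·9 = 632 ≡ 8.
  S = (11, 6, 8) ≠ 0, so r is not a codeword (an error is present).
Step 3: locate the error. For a single error e at position i, S_ℓ = v_i·e·α_i^ℓ, so α_err = S_1/S_0.
  S_0^{−1} = 11^{−1} = 6 (mod 13), so α_err = 6·6 = 36 ≡ 10 = α_3. Error position i = 3.
  Consistency check: S_2/S_1 = 8·11 = 88 ≡ 10 = α_err ✓ (single-error assumption holds).
Step 4: error magnitude e = S_0/v_3 = S_0·∏_{j≠3}(α_3 − α_j) = 11·10 = 110 ≡ 6 (mod 13).
Step 5: correct position 3: c_3 = r_3 − e = 5 − 6 ≡ 12 (mod 13). Hence c = [7, 1, 12, 0, 9].
  Check: interpolating c through the α_i gives m(x) = 8 + 3·x (degree < 2) with m(α_i) = c_i for every i, so c is indeed a codeword.


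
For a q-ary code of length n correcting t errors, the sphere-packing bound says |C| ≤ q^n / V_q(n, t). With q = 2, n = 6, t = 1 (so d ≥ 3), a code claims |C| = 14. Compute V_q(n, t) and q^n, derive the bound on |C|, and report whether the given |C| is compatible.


V_q(n, t) = 7, q^n = 64, Hamming bound = 9, |C| = 14 > bound (violated).

Step 1: Compute V_q(n, t) = Σ_{j=0}^1 C(n, j) (q−1)^j.
  j = 0: C(6,0)·(1)^0 = 1·1 = 1.
  j = 1: C(6,1)·(1)^1 = 6·1 = 6.
  V_q(n, t) = 1 + 6 = 7.
Step 2: q^n = 2^6 = 64.
Step 3: Hamming bound ⌊q^n / V_q(n,t)⌋ = ⌊64/7⌋ = 9.
Step 4: Compare |C| = 14 to 9: violated.
The claimed |C| lies above the Hamming bound, so no 2-ary code of length 6 with d ≥ 3 can have 14 codewords.


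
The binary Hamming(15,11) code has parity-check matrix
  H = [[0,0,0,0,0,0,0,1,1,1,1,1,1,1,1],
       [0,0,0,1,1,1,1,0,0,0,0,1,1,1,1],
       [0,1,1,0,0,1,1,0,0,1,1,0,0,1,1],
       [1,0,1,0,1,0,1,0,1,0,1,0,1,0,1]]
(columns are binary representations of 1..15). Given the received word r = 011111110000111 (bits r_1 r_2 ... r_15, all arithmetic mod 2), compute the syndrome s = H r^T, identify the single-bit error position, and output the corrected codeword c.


s = (0, 1, 0, 1)^T, error position = 5, corrected codeword c = 011101110000111

Compute s = H r^T mod 2 one row at a time:
  s_1 = 1 + 0 + 0 + 0 + 0 + 1 + 1 + 1 = 4 ≡ 0 (mod 2).
  s_2 = 1 + 1 + 1 + 1 + 0 + 1 + 1 + 1 = 7 ≡ 1 (mod 2).
  s_3 = 1 + 1 + 1 + 1 + 0 + 0 + 1 + 1 = 6 ≡ 0 (mod 2).
  s_4 = 0 + 1 + 1 + 1 + 0 + 0 + 1 + 1 = 5 ≡ 1 (mod 2).
s = (0, 1, 0, 1)^T — this equals column 5 of H (binary 0101), so error is at position 5.
Correct: flip bit 5 of r = 011111110000111 to get c = 011101110000111.


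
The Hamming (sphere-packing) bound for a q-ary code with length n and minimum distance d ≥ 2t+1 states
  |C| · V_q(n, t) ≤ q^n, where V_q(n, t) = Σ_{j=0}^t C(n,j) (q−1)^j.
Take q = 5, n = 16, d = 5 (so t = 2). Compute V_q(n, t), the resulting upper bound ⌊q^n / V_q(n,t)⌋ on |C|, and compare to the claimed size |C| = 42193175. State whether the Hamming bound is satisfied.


V_q(n, t) = 1985, q^n = 152587890625, Hamming bound = 76870473, |C| = 42193175 ≤ bound (satisfied).

Step 1: Compute V_q(n, t) = Σ_{j=0}^2 C(n, j) (q−1)^j.
  j = 0: C(16,0)·(4)^0 = 1·1 = 1.
  j = 1: C(16,1)·(4)^1 = 16·4 = 64.
  j = 2: C(16,2)·(4)^2 = 120·16 = 1920.
  V_q(n, t) = 1 + 64 + 1920 = 1985.
Step 2: q^n = 5^16 = 152587890625.
Step 3: Hamming bound ⌊q^n / V_q(n,t)⌋ = ⌊152587890625/1985⌋ = 76870473.
Step 4: Compare |C| = 42193175 to 76870473: satisfied.
The claimed |C| lies below the Hamming bound.


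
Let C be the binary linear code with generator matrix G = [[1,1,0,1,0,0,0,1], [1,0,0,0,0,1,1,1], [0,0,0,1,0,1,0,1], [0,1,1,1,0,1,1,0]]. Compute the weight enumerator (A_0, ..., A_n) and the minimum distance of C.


Weight distribution: A_0 = 1, A_1 = 1, A_3 = 4, A_4 = 7, A_5 = 3. Minimum distance d = 1.

Enumerate all 2^4 = 16 messages m ∈ F_2^4.
For each, compute codeword c = mG in F_2^8, then tally its weight.
  m = 0000 → c = 00000000, weight = 0.
  m = 1000 → c = 11010001, weight = 4.
  m = 0100 → c = 10000111, weight = 4.
  m = 1100 → c = 01010110, weight = 4.
  m = 0010 → c = 00010101, weight = 3.
  m = 1010 → c = 11000100, weight = 3.
  m = 0110 → c = 10010010, weight = 3.
  m = 1110 → c = 01000011, weight = 3.
  m = 0001 → c = 01110110, weight = 5.
  m = 1001 → c = 10100111, weight = 5.
  m = 0101 → c = 11110001, weight = 5.
  m = 1101 → c = 00100000, weight = 1.
  m = 0011 → c = 01100011, weight = 4.
  m = 1011 → c = 10110010, weight = 4.
  m = 0111 → c = 11100100, weight = 4.
  m = 1111 → c = 00110101, weight = 4.
Tally weights:
  weight 0: 1 codewords.
  weight 1: 1 codewords.
  weight 3: 4 codewords.
  weight 4: 7 codewords.
  weight 5: 3 codewords.
Minimum distance d = smallest w > 0 with A_w > 0 = 1.
Sanity: Σ A_w = 16 = 2^4 = 16 ✓.


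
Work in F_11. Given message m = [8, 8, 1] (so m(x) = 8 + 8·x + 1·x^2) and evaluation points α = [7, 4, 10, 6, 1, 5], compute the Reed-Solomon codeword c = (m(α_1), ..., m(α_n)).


c = [3, 1, 1, 4, 6, 7]

Message polynomial: m(x) = 8 + 8·x + 1·x^2 (mod 11).
For each evaluation point α_i, compute m(α_i) mod 11:
  α_1 = 7: Horner steps 1 → 4 → 3, so m(7) = 3.
  α_2 = 4: Horner steps 1 → 1 → 1, so m(4) = 1.
  α_3 = 10: Horner steps 1 → 7 → 1, so m(10) = 1.
  α_4 = 6: Horner steps 1 → 3 → 4, so m(6) = 4.
  α_5 = 1: Horner steps 1 → 9 → 6, so m(1) = 6.
  α_6 = 5: Horner steps 1 → 2 → 7, so m(5) = 7.
Codeword c = [3, 1, 1, 4, 6, 7] ∈ F_11^6.


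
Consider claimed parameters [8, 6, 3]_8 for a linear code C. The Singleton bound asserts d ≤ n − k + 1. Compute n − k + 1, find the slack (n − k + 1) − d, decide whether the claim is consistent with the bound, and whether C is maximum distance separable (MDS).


Singleton RHS = n − k + 1 = 3, slack = 0, bound satisfied, MDS.

Singleton bound: d ≤ n − k + 1.
Here n = 8, k = 6, so n − k + 1 = 3.
Given d = 3, check d ≤ 3: YES.
Slack = (n − k + 1) − d = 0.
The code is MDS (slack = 0).
Description: the claimed parameters are [8, 6, 3]_8; such a code would be MDS (meets Singleton bound).


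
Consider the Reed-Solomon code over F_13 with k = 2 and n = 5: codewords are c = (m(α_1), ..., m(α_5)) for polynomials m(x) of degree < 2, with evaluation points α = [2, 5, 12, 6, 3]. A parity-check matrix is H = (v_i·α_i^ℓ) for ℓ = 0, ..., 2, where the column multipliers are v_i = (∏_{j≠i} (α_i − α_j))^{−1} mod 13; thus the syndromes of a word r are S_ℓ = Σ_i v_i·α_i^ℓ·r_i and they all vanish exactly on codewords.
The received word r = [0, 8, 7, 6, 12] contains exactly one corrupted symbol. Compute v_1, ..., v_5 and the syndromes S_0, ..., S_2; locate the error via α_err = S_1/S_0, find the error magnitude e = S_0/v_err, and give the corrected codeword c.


S = (4, 8, 3), error at position 1, error magnitude e = 12, c = [1, 8, 7, 6, 12].

Step 1: column multipliers v_i = (∏_{j≠i}(α_i − α_j))^{−1} mod 13.
  i = 1 (α = 2): (2−5)(2−12)(2−6)(2−3) = (−3)·(−10)·(−4)·(−1) = 120 ≡ 3, so v_1 = 3^{−1} = 9 (mod 13).
  i = 2 (α = 5): (5−2)(5−12)(5−6)(5−3) = 3·(−7)·(−1)·2 = 42 ≡ 3, so v_2 = 3^{−1} = 9 (mod 13).
  i = 3 (α = 12): (12−2)(12−5)(12−6)(12−3) = 10·7·6·9 = 3780 ≡ 10, so v_3 = 10^{−1} = 4 (mod 13).
  i = 4 (α = 6): (6−2)(6−5)(6−12)(6−3) = 4·1·(−6)·3 = −72 ≡ 6, so v_4 = 6^{−1} = 11 (mod 13).
  i = 5 (α = 3): (3−2)(3−5)(3−12)(3−6) = 1·(−2)·(−9)·(−3) = −54 ≡ 11, so v_5 = 11^{−1} = 6 (mod 13).
  v = [9, 9, 4, 11, 6].
Step 2: syndromes of r = [0, 8, 7, 6, 12] (all sums mod 13).
  S_0 = Σ v_i r_i = 9·0 + 9·8 + 4·7 + 11·6 + 6·12 = 238 ≡ 4.
  S_1 = Σ v_i α_i r_i = 9·2·0 + 9·5·8 + 4·12·7 + 11·6·6 + 6·3·12 = 1308 ≡ 8.
  α_i^2 mod 13 = [4, 12, 1, 10, 9].
  S_2 = Σ v_i α_i^2 r_i = 9·4·0 + 9·12·8 + 4·1·7 + 11·10·6 + 6·9·12 = 2200 ≡ 3.
  S = (4, 8, 3) ≠ 0, so r is not a codeword (an error is present).
Step 3: locate the error. For a single error e at position i, S_ℓ = v_i·e·α_i^ℓ, so α_err = S_1/S_0.
  S_0^{−1} = 4^{−1} = 10 (mod 13), so α_err = 8·10 = 80 ≡ 2 = α_1. Error position i = 1.
  Consistency check: S_2/S_1 = 3·5 = 15 ≡ 2 = α_err ✓ (single-error assumption holds).
Step 4: error magnitude e = S_0/v_1 = S_0·∏_{j≠1}(α_1 − α_j) = 4·3 = 12 ≡ 12 (mod 13).
Step 5: correct position 1: c_1 = r_1 − e = 0 − 12 ≡ 1 (mod 13). Hence c = [1, 8, 7, 6, 12].
  Check: interpolating c through the α_i gives m(x) = 5 + 11·x (degree < 2) with m(α_i) = c_i for every i, so c is indeed a codeword.


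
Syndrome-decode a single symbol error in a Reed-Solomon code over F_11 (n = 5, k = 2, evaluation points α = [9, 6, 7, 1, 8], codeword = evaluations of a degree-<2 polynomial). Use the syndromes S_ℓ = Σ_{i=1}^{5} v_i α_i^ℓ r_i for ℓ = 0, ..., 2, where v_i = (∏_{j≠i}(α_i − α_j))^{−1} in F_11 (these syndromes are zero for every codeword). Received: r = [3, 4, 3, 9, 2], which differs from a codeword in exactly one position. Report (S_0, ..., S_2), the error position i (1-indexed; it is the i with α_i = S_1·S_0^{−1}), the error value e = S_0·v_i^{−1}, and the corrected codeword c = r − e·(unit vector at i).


S = (6, 10, 2), error at position 1, error magnitude e = 2, c = [1, 4, 3, 9, 2].

Step 1: column multipliers v_i = (∏_{j≠i}(α_i − α_j))^{−1} mod 11.
  i = 1 (α = 9): (9−6)(9−7)(9−1)(9−8) = 3·2·8·1 = 48 ≡ 4, so v_1 = 4^{−1} = 3 (mod 11).
  i = 2 (α = 6): (6−9)(6−7)(6−1)(6−8) = (−3)·(−1)·5·(−2) = −30 ≡ 3, so v_2 = 3^{−1} = 4 (mod 11).
  i = 3 (α = 7): (7−9)(7−6)(7−1)(7−8) = (−2)·1·6·(−1) = 12 ≡ 1, so v_3 = 1^{−1} = 1 (mod 11).
  i = 4 (α = 1): (1−9)(1−6)(1−7)(1−8) = (−8)·(−5)·(−6)·(−7) = 1680 ≡ 8, so v_4 = 8^{−1} = 7 (mod 11).
  i = 5 (α = 8): (8−9)(8−6)(8−7)(8−1) = (−1)·2·1·7 = −14 ≡ 8, so v_5 = 8^{−1} = 7 (mod 11).
  v = [3, 4, 1, 7, 7].
Step 2: syndromes of r = [3, 4, 3, 9, 2] (all sums mod 11).
  S_0 = Σ v_i r_i = 3·3 + 4·4 + 1·3 + 7·9 + 7·2 = 105 ≡ 6.
  S_1 = Σ v_i α_i r_i = 3·9·3 + 4·6·4 + 1·7·3 + 7·1·9 + 7·8·2 = 373 ≡ 10.
  α_i^2 mod 11 = [4, 3, 5, 1, 9].
  S_2 = Σ v_i α_i^2 r_i = 3·4·3 + 4·3·4 + 1·5·3 + 7·1·9 + 7·9·2 = 288 ≡ 2.
  S = (6, 10, 2) ≠ 0, so r is not a codeword (an error is present).
Step 3: locate the error. For a single error e at position i, S_ℓ = v_i·e·α_i^ℓ, so α_err = S_1/S_0.
  S_0^{−1} = 6^{−1} = 2 (mod 11), so α_err = 10·2 = 20 ≡ 9 = α_1. Error position i = 1.
  Consistency check: S_2/S_1 = 2·10 = 20 ≡ 9 = α_err ✓ (single-error assumption holds).
Step 4: error magnitude e = S_0/v_1 = S_0·∏_{j≠1}(α_1 − α_j) = 6·4 = 24 ≡ 2 (mod 11).
Step 5: correct position 1: c_1 = r_1 − e = 3 − 2 ≡ 1 (mod 11). Hence c = [1, 4, 3, 9, 2].
  Check: interpolating c through the α_i gives m(x) = 10 + 10·x (degree < 2) with m(α_i) = c_i for every i, so c is indeed a codeword.


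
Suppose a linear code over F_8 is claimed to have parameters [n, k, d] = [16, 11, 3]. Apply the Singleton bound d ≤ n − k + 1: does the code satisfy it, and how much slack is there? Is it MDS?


Singleton RHS = n − k + 1 = 6, slack = 3, bound satisfied, not MDS.

Singleton bound: d ≤ n − k + 1.
Here n = 16, k = 11, so n − k + 1 = 6.
Given d = 3, check d ≤ 6: YES.
Slack = (n − k + 1) − d = 3.
The code is NOT MDS (slack = 3 > 0).
Description: the claimed parameters are [16, 11, 3]_8; such a code would be non-MDS.


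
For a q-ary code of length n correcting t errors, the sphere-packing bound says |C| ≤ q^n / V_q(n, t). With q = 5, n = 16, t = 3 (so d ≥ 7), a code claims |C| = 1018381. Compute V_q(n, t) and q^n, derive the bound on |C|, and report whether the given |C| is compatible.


V_q(n, t) = 37825, q^n = 152587890625, Hamming bound = 4034048, |C| = 1018381 ≤ bound (satisfied).

Step 1: Compute V_q(n, t) = Σ_{j=0}^3 C(n, j) (q−1)^j.
  j = 0: C(16,0)·(4)^0 = 1·1 = 1.
  j = 1: C(16,1)·(4)^1 = 16·4 = 64.
  j = 2: C(16,2)·(4)^2 = 120·16 = 1920.
  j = 3: C(16,3)·(4)^3 = 560·64 = 35840.
  V_q(n, t) = 1 + 64 + 1920 + 35840 = 37825.
Step 2: q^n = 5^16 = 152587890625.
Step 3: Hamming bound ⌊q^n / V_q(n,t)⌋ = ⌊152587890625/37825⌋ = 4034048.
Step 4: Compare |C| = 1018381 to 4034048: satisfied.
The claimed |C| lies below the Hamming bound.


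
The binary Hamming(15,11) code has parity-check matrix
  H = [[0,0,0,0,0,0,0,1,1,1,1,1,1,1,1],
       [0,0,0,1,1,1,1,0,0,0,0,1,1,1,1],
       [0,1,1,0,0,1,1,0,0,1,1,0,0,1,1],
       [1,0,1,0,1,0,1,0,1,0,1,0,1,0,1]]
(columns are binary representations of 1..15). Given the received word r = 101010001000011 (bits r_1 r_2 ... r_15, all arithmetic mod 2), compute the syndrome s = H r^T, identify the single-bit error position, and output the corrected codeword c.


s = (1, 1, 1, 1)^T, error position = 15, corrected codeword c = 101010001000010

Compute s = H r^T mod 2 one row at a time:
  s_1 = 0 + 1 + 0 + 0 + 0 + 0 + 1 + 1 = 3 ≡ 1 (mod 2).
  s_2 = 0 + 1 + 0 + 0 + 0 + 0 + 1 + 1 = 3 ≡ 1 (mod 2).
  s_3 = 0 + 1 + 0 + 0 + 0 + 0 + 1 + 1 = 3 ≡ 1 (mod 2).
  s_4 = 1 + 1 + 1 + 0 + 1 + 0 + 0 + 1 = 5 ≡ 1 (mod 2).
s = (1, 1, 1, 1)^T — this equals column 15 of H (binary 1111), so error is at position 15.
Correct: flip bit 15 of r = 101010001000011 to get c = 101010001000010.


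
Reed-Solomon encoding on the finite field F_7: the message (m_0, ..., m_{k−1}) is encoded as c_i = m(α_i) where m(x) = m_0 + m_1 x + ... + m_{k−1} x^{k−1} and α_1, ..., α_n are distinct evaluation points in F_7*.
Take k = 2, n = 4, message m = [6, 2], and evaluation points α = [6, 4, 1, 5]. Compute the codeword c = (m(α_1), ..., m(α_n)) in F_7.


c = [4, 0, 1, 2]

Message polynomial: m(x) = 6 + 2·x (mod 7).
For each evaluation point α_i, compute m(α_i) mod 7:
  α_1 = 6: Horner steps 2 → 4, so m(6) = 4.
  α_2 = 4: Horner steps 2 → 0, so m(4) = 0.
  α_3 = 1: Horner steps 2 → 1, so m(1) = 1.
  α_4 = 5: Horner steps 2 → 2, so m(5) = 2.
Codeword c = [4, 0, 1, 2] ∈ F_7^4.


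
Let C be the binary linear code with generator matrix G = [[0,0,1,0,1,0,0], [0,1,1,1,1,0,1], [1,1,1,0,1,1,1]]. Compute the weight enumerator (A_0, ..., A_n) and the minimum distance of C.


Weight distribution: A_0 = 1, A_2 = 1, A_3 = 2, A_4 = 1, A_5 = 2, A_6 = 1. Minimum distance d = 2.

Enumerate all 2^3 = 8 messages m ∈ F_2^3.
For each, compute codeword c = mG in F_2^7, then tally its weight.
  m = 000 → c = 0000000, weight = 0.
  m = 100 → c = 0010100, weight = 2.
  m = 010 → c = 0111101, weight = 5.
  m = 110 → c = 0101001, weight = 3.
  m = 001 → c = 1110111, weight = 6.
  m = 101 → c = 1100011, weight = 4.
  m = 011 → c = 1001010, weight = 3.
  m = 111 → c = 1011110, weight = 5.
Tally weights:
  weight 0: 1 codewords.
  weight 2: 1 codewords.
  weight 3: 2 codewords.
  weight 4: 1 codewords.
  weight 5: 2 codewords.
  weight 6: 1 codewords.
Minimum distance d = smallest w > 0 with A_w > 0 = 2.
Sanity: Σ A_w = 8 = 2^3 = 8 ✓.


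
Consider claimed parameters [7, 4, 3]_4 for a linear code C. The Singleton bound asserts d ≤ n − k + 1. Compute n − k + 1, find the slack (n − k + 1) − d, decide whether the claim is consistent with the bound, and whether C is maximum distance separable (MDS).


Singleton RHS = n − k + 1 = 4, slack = 1, bound satisfied, not MDS.

Singleton bound: d ≤ n − k + 1.
Here n = 7, k = 4, so n − k + 1 = 4.
Given d = 3, check d ≤ 4: YES.
Slack = (n − k + 1) − d = 1.
The code is NOT MDS (slack = 1 > 0).
Description: the claimed parameters are [7, 4, 3]_4; such a code would be non-MDS.


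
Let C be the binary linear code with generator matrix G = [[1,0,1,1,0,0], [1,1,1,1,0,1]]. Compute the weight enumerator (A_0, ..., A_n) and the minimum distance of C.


Weight distribution: A_0 = 1, A_2 = 1, A_3 = 1, A_5 = 1. Minimum distance d = 2.

Enumerate all 2^2 = 4 messages m ∈ F_2^2.
For each, compute codeword c = mG in F_2^6, then tally its weight.
  m = 00 → c = 000000, weight = 0.
  m = 10 → c = 101100, weight = 3.
  m = 01 → c = 111101, weight = 5.
  m = 11 → c = 010001, weight = 2.
Tally weights:
  weight 0: 1 codewords.
  weight 2: 1 codewords.
  weight 3: 1 codewords.
  weight 5: 1 codewords.
Minimum distance d = smallest w > 0 with A_w > 0 = 2.
Sanity: Σ A_w = 4 = 2^2 = 4 ✓.


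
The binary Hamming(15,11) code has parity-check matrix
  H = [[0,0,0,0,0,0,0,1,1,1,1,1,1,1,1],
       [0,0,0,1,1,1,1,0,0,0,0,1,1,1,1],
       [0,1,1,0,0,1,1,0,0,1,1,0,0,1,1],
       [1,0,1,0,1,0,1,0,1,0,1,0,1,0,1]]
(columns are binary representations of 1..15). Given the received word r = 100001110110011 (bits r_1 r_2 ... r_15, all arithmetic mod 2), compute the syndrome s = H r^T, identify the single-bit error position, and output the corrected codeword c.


s = (1, 0, 0, 0)^T, error position = 8, corrected codeword c = 100001100110011

Compute s = H r^T mod 2 one row at a time:
  s_1 = 1 + 0 + 1 + 1 + 0 + 0 + 1 + 1 = 5 ≡ 1 (mod 2).
  s_2 = 0 + 0 + 1 + 1 + 0 + 0 + 1 + 1 = 4 ≡ 0 (mod 2).
  s_3 = 0 + 0 + 1 + 1 + 1 + 1 + 1 + 1 = 6 ≡ 0 (mod 2).
  s_4 = 1 + 0 + 0 + 1 + 0 + 1 + 0 + 1 = 4 ≡ 0 (mod 2).
s = (1, 0, 0, 0)^T — this equals column 8 of H (binary 1000), so error is at position 8.
Correct: flip bit 8 of r = 100001110110011 to get c = 100001100110011.


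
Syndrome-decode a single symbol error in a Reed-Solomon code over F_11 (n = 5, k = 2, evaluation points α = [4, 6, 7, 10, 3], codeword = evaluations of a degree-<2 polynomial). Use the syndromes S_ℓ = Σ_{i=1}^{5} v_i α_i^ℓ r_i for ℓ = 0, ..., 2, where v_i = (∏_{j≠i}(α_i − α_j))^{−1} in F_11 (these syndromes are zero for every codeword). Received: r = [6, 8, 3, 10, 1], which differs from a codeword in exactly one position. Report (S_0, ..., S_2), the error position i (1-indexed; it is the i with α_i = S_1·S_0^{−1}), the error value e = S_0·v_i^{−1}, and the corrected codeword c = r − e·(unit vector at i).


S = (4, 5, 9), error at position 1, error magnitude e = 10, c = [7, 8, 3, 10, 1].

Step 1: column multipliers v_i = (∏_{j≠i}(α_i − α_j))^{−1} mod 11.
  i = 1 (α = 4): (4−6)(4−7)(4−10)(4−3) = (−2)·(−3)·(−6)·1 = −36 ≡ 8, so v_1 = 8^{−1} = 7 (mod 11).
  i = 2 (α = 6): (6−4)(6−7)(6−10)(6−3) = 2·(−1)·(−4)·3 = 24 ≡ 2, so v_2 = 2^{−1} = 6 (mod 11).
  i = 3 (α = 7): (7−4)(7−6)(7−10)(7−3) = 3·1·(−3)·4 = −36 ≡ 8, so v_3 = 8^{−1} = 7 (mod 11).
  i = 4 (α = 10): (10−4)(10−6)(10−7)(10−3) = 6·4·3·7 = 504 ≡ 9, so v_4 = 9^{−1} = 5 (mod 11).
  i = 5 (α = 3): (3−4)(3−6)(3−7)(3−10) = (−1)·(−3)·(−4)·(−7) = 84 ≡ 7, so v_5 = 7^{−1} = 8 (mod 11).
  v = [7, 6, 7, 5, 8].
Step 2: syndromes of r = [6, 8, 3, 10, 1] (all sums mod 11).
  S_0 = Σ v_i r_i = 7·6 + 6·8 + 7·3 + 5·10 + 8·1 = 169 ≡ 4.
  S_1 = Σ v_i α_i r_i = 7·4·6 + 6·6·8 + 7·7·3 + 5·10·10 + 8·3·1 = 1127 ≡ 5.
  α_i^2 mod 11 = [5, 3, 5, 1, 9].
  S_2 = Σ v_i α_i^2 r_i = 7·5·6 + 6·3·8 + 7·5·3 + 5·1·10 + 8·9·1 = 581 ≡ 9.
  S = (4, 5, 9) ≠ 0, so r is not a codeword (an error is present).
Step 3: locate the error. For a single error e at position i, S_ℓ = v_i·e·α_i^ℓ, so α_err = S_1/S_0.
  S_0^{−1} = 4^{−1} = 3 (mod 11), so α_err = 5·3 = 15 ≡ 4 = α_1. Error position i = 1.
  Consistency check: S_2/S_1 = 9·9 = 81 ≡ 4 = α_err ✓ (single-error assumption holds).
Step 4: error magnitude e = S_0/v_1 = S_0·∏_{j≠1}(α_1 − α_j) = 4·8 = 32 ≡ 10 (mod 11).
Step 5: correct position 1: c_1 = r_1 − e = 6 − 10 ≡ 7 (mod 11). Hence c = [7, 8, 3, 10, 1].
  Check: interpolating c through the α_i gives m(x) = 5 + 6·x (degree < 2) with m(α_i) = c_i for every i, so c is indeed a codeword.


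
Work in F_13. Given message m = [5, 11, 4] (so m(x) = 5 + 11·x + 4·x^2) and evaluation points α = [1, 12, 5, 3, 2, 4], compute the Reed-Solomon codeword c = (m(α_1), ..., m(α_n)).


c = [7, 11, 4, 9, 4, 9]

Message polynomial: m(x) = 5 + 11·x + 4·x^2 (mod 13).
For each evaluation point α_i, compute m(α_i) mod 13:
  α_1 = 1: Horner steps 4 → 2 → 7, so m(1) = 7.
  α_2 = 12: Horner steps 4 → 7 → 11, so m(12) = 11.
  α_3 = 5: Horner steps 4 → 5 → 4, so m(5) = 4.
  α_4 = 3: Horner steps 4 → 10 → 9, so m(3) = 9.
  α_5 = 2: Horner steps 4 → 6 → 4, so m(2) = 4.
  α_6 = 4: Horner steps 4 → 1 → 9, so m(4) = 9.
Codeword c = [7, 11, 4, 9, 4, 9] ∈ F_13^6.


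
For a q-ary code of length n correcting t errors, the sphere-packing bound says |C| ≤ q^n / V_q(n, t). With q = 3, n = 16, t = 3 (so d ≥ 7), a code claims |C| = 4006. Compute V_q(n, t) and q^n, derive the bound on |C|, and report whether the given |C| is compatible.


V_q(n, t) = 4993, q^n = 43046721, Hamming bound = 8621, |C| = 4006 ≤ bound (satisfied).

Step 1: Compute V_q(n, t) = Σ_{j=0}^3 C(n, j) (q−1)^j.
  j = 0: C(16,0)·(2)^0 = 1·1 = 1.
  j = 1: C(16,1)·(2)^1 = 16·2 = 32.
  j = 2: C(16,2)·(2)^2 = 120·4 = 480.
  j = 3: C(16,3)·(2)^3 = 560·8 = 4480.
  V_q(n, t) = 1 + 32 + 480 + 4480 = 4993.
Step 2: q^n = 3^16 = 43046721.
Step 3: Hamming bound ⌊q^n / V_q(n,t)⌋ = ⌊43046721/4993⌋ = 8621.
Step 4: Compare |C| = 4006 to 8621: satisfied.
The claimed |C| lies below the Hamming bound.


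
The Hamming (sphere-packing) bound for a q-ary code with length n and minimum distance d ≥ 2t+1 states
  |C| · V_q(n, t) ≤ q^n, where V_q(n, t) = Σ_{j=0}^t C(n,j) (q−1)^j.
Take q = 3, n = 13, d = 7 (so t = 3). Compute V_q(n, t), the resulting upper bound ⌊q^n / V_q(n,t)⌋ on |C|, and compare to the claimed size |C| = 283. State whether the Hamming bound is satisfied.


V_q(n, t) = 2627, q^n = 1594323, Hamming bound = 606, |C| = 283 ≤ bound (satisfied).

Step 1: Compute V_q(n, t) = Σ_{j=0}^3 C(n, j) (q−1)^j.
  j = 0: C(13,0)·(2)^0 = 1·1 = 1.
  j = 1: C(13,1)·(2)^1 = 13·2 = 26.
  j = 2: C(13,2)·(2)^2 = 78·4 = 312.
  j = 3: C(13,3)·(2)^3 = 286·8 = 2288.
  V_q(n, t) = 1 + 26 + 312 + 2288 = 2627.
Step 2: q^n = 3^13 = 1594323.
Step 3: Hamming bound ⌊q^n / V_q(n,t)⌋ = ⌊1594323/2627⌋ = 606.
Step 4: Compare |C| = 283 to 606: satisfied.
The claimed |C| lies below the Hamming bound.


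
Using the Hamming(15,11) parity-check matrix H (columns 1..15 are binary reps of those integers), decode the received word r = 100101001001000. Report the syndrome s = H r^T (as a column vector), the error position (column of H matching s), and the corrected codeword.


s = (0, 1, 1, 0)^T, error position = 6, corrected codeword c = 100100001001000

Compute s = H r^T mod 2 one row at a time:
  s_1 = 0 + 1 + 0 + 0 + 1 + 0 + 0 + 0 = 2 ≡ 0 (mod 2).
  s_2 = 1 + 0 + 1 + 0 + 1 + 0 + 0 + 0 = 3 ≡ 1 (mod 2).
  s_3 = 0 + 0 + 1 + 0 + 0 + 0 + 0 + 0 = 1 ≡ 1 (mod 2).
  s_4 = 1 + 0 + 0 + 0 + 1 + 0 + 0 + 0 = 2 ≡ 0 (mod 2).
s = (0, 1, 1, 0)^T — this equals column 6 of H (binary 0110), so error is at position 6.
Correct: flip bit 6 of r = 100101001001000 to get c = 100100001001000.


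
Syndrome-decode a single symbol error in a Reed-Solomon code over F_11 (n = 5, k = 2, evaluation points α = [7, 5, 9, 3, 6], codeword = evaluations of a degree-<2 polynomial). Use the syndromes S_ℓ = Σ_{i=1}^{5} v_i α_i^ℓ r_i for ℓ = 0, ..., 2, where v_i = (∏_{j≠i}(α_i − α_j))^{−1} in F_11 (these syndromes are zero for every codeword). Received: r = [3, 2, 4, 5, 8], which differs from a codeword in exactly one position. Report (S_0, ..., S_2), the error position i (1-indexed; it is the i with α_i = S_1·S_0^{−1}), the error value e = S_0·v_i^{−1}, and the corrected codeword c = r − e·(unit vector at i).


S = (4, 1, 3), error at position 4, error magnitude e = 4, c = [3, 2, 4, 1, 8].

Step 1: column multipliers v_i = (∏_{j≠i}(α_i − α_j))^{−1} mod 11.
  i = 1 (α = 7): (7−5)(7−9)(7−3)(7−6) = 2·(−2)·4·1 = −16 ≡ 6, so v_1 = 6^{−1} = 2 (mod 11).
  i = 2 (α = 5): (5−7)(5−9)(5−3)(5−6) = (−2)·(−4)·2·(−1) = −16 ≡ 6, so v_2 = 6^{−1} = 2 (mod 11).
  i = 3 (α = 9): (9−7)(9−5)(9−3)(9−6) = 2·4·6·3 = 144 ≡ 1, so v_3 = 1^{−1} = 1 (mod 11).
  i = 4 (α = 3): (3−7)(3−5)(3−9)(3−6) = (−4)·(−2)·(−6)·(−3) = 144 ≡ 1, so v_4 = 1^{−1} = 1 (mod 11).
  i = 5 (α = 6): (6−7)(6−5)(6−9)(6−3) = (−1)·1·(−3)·3 = 9 ≡ 9, so v_5 = 9^{−1} = 5 (mod 11).
  v = [2, 2, 1, 1, 5].
Step 2: syndromes of r = [3, 2, 4, 5, 8] (all sums mod 11).
  S_0 = Σ v_i r_i = 2·3 + 2·2 + 1·4 + 1·5 + 5·8 = 59 ≡ 4.
  S_1 = Σ v_i α_i r_i = 2·7·3 + 2·5·2 + 1·9·4 + 1·3·5 + 5·6·8 = 353 ≡ 1.
  α_i^2 mod 11 = [5, 3, 4, 9, 3].
  S_2 = Σ v_i α_i^2 r_i = 2·5·3 + 2·3·2 + 1·4·4 + 1·9·5 + 5·3·8 = 223 ≡ 3.
  S = (4, 1, 3) ≠ 0, so r is not a codeword (an error is present).
Step 3: locate the error. For a single error e at position i, S_ℓ = v_i·e·α_i^ℓ, so α_err = S_1/S_0.
  S_0^{−1} = 4^{−1} = 3 (mod 11), so α_err = 1·3 = 3 ≡ 3 = α_4. Error position i = 4.
  Consistency check: S_2/S_1 = 3·1 = 3 ≡ 3 = α_err ✓ (single-error assumption holds).
Step 4: error magnitude e = S_0/v_4 = S_0·∏_{j≠4}(α_4 − α_j) = 4·1 = 4 ≡ 4 (mod 11).
Step 5: correct position 4: c_4 = r_4 − e = 5 − 4 ≡ 1 (mod 11). Hence c = [3, 2, 4, 1, 8].
  Check: interpolating c through the α_i gives m(x) = 5 + 6·x (degree < 2) with m(α_i) = c_i for every i, so c is indeed a codeword.


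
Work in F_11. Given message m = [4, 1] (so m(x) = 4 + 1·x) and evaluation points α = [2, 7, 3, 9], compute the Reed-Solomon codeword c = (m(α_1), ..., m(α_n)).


c = [6, 0, 7, 2]

Message polynomial: m(x) = 4 + 1·x (mod 11).
For each evaluation point α_i, compute m(α_i) mod 11:
  α_1 = 2: Horner steps 1 → 6, so m(2) = 6.
  α_2 = 7: Horner steps 1 → 0, so m(7) = 0.
  α_3 = 3: Horner steps 1 → 7, so m(3) = 7.
  α_4 = 9: Horner steps 1 → 2, so m(9) = 2.
Codeword c = [6, 0, 7, 2] ∈ F_11^4.


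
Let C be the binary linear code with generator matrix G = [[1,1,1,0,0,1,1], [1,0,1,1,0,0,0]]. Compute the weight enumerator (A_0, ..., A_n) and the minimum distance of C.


Weight distribution: A_0 = 1, A_3 = 1, A_4 = 1, A_5 = 1. Minimum distance d = 3.

Enumerate all 2^2 = 4 messages m ∈ F_2^2.
For each, compute codeword c = mG in F_2^7, then tally its weight.
  m = 00 → c = 0000000, weight = 0.
  m = 10 → c = 1110011, weight = 5.
  m = 01 → c = 1011000, weight = 3.
  m = 11 → c = 0101011, weight = 4.
Tally weights:
  weight 0: 1 codewords.
  weight 3: 1 codewords.
  weight 4: 1 codewords.
  weight 5: 1 codewords.
Minimum distance d = smallest w > 0 with A_w > 0 = 3.
Sanity: Σ A_w = 4 = 2^2 = 4 ✓.


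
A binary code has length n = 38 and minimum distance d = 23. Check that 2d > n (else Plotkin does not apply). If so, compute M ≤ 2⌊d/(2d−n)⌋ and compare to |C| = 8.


Plotkin bound M ≤ 4; given |C| = 8 > bound (violated).

Check applicability: 2d = 46, n = 38.
2d − n = 8 > 0, so Plotkin applies.
Compute d/(2d−n) = 23/8 ≈ 2.8750.
⌊d/(2d−n)⌋ = 2.
Plotkin bound: M ≤ 2·2 = 4.
Given |C| = 8, check: VIOLATED.
This |C| is above the Plotkin bound, so no binary code with n = 38, d = 23 and 8 codewords exists.


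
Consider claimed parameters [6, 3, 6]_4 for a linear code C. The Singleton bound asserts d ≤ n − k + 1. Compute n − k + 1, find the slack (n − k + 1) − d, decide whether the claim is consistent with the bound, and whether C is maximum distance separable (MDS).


Singleton RHS = n − k + 1 = 4, slack = -2, bound violated (no such code; not MDS).

Singleton bound: d ≤ n − k + 1.
Here n = 6, k = 3, so n − k + 1 = 4.
Given d = 6, check d ≤ 4: NO.
Slack = (n − k + 1) − d = -2.
The slack is negative: d = 6 exceeds n − k + 1 = 4 by 2, so the Singleton bound is violated and no linear [6, 3, 6]_4 code can exist. In particular it is not MDS (MDS requires d = n − k + 1 exactly).
Description: the claimed parameters are [6, 3, 6]_4; such a code would be impossible (violates the Singleton bound).


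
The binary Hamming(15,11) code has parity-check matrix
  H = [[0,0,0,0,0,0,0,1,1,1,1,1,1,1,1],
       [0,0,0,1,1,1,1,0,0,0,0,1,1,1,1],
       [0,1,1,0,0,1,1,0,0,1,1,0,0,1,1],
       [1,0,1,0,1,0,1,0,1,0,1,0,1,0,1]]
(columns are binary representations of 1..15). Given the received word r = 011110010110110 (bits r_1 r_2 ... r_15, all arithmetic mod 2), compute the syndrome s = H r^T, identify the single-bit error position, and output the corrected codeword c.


s = (1, 0, 1, 0)^T, error position = 10, corrected codeword c = 011110010010110

Compute s = H r^T mod 2 one row at a time:
  s_1 = 1 + 0 + 1 + 1 + 0 + 1 + 1 + 0 = 5 ≡ 1 (mod 2).
  s_2 = 1 + 1 + 0 + 0 + 0 + 1 + 1 + 0 = 4 ≡ 0 (mod 2).
  s_3 = 1 + 1 + 0 + 0 + 1 + 1 + 1 + 0 = 5 ≡ 1 (mod 2).
  s_4 = 0 + 1 + 1 + 0 + 0 + 1 + 1 + 0 = 4 ≡ 0 (mod 2).
s = (1, 0, 1, 0)^T — this equals column 10 of H (binary 1010), so error is at position 10.
Correct: flip bit 10 of r = 011110010110110 to get c = 011110010010110.


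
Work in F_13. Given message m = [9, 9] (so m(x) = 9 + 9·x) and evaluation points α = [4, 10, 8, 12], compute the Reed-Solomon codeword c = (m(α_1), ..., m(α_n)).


c = [6, 8, 3, 0]

Message polynomial: m(x) = 9 + 9·x (mod 13).
For each evaluation point α_i, compute m(α_i) mod 13:
  α_1 = 4: Horner steps 9 → 6, so m(4) = 6.
  α_2 = 10: Horner steps 9 → 8, so m(10) = 8.
  α_3 = 8: Horner steps 9 → 3, so m(8) = 3.
  α_4 = 12: Horner steps 9 → 0, so m(12) = 0.
Codeword c = [6, 8, 3, 0] ∈ F_13^4.


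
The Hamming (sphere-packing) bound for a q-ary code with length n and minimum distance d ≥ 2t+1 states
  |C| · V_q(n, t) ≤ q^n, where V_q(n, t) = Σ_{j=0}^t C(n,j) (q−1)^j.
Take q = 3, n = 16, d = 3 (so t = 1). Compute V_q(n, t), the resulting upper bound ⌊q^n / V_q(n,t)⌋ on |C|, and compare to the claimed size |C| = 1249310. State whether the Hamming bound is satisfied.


V_q(n, t) = 33, q^n = 43046721, Hamming bound = 1304446, |C| = 1249310 ≤ bound (satisfied).

Step 1: Compute V_q(n, t) = Σ_{j=0}^1 C(n, j) (q−1)^j.
  j = 0: C(16,0)·(2)^0 = 1·1 = 1.
  j = 1: C(16,1)·(2)^1 = 16·2 = 32.
  V_q(n, t) = 1 + 32 = 33.
Step 2: q^n = 3^16 = 43046721.
Step 3: Hamming bound ⌊q^n / V_q(n,t)⌋ = ⌊43046721/33⌋ = 1304446.
Step 4: Compare |C| = 1249310 to 1304446: satisfied.
The claimed |C| lies below the Hamming bound.


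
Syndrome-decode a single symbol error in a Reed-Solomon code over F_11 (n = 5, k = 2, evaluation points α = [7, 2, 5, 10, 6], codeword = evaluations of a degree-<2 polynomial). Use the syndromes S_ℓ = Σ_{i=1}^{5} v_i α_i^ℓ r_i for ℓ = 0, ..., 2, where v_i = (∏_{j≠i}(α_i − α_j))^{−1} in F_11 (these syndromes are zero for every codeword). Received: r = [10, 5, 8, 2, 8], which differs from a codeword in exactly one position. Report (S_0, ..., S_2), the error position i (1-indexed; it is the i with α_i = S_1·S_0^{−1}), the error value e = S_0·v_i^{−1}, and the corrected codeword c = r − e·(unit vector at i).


S = (2, 1, 6), error at position 5, error magnitude e = 10, c = [10, 5, 8, 2, 9].

Step 1: column multipliers v_i = (∏_{j≠i}(α_i − α_j))^{−1} mod 11.
  i = 1 (α = 7): (7−2)(7−5)(7−10)(7−6) = 5·2·(−3)·1 = −30 ≡ 3, so v_1 = 3^{−1} = 4 (mod 11).
  i = 2 (α = 2): (2−7)(2−5)(2−10)(2−6) = (−5)·(−3)·(−8)·(−4) = 480 ≡ 7, so v_2 = 7^{−1} = 8 (mod 11).
  i = 3 (α = 5): (5−7)(5−2)(5−10)(5−6) = (−2)·3·(−5)·(−1) = −30 ≡ 3, so v_3 = 3^{−1} = 4 (mod 11).
  i = 4 (α = 10): (10−7)(10−2)(10−5)(10−6) = 3·8·5·4 = 480 ≡ 7, so v_4 = 7^{−1} = 8 (mod 11).
  i = 5 (α = 6): (6−7)(6−2)(6−5)(6−10) = (−1)·4·1·(−4) = 16 ≡ 5, so v_5 = 5^{−1} = 9 (mod 11).
  v = [4, 8, 4, 8, 9].
Step 2: syndromes of r = [10, 5, 8, 2, 8] (all sums mod 11).
  S_0 = Σ v_i r_i = 4·10 + 8·5 + 4·8 + 8·2 + 9·8 = 200 ≡ 2.
  S_1 = Σ v_i α_i r_i = 4·7·10 + 8·2·5 + 4·5·8 + 8·10·2 + 9·6·8 = 1112 ≡ 1.
  α_i^2 mod 11 = [5, 4, 3, 1, 3].
  S_2 = Σ v_i α_i^2 r_i = 4·5·10 + 8·4·5 + 4·3·8 + 8·1·2 + 9·3·8 = 688 ≡ 6.
  S = (2, 1, 6) ≠ 0, so r is not a codeword (an error is present).
Step 3: locate the error. For a single error e at position i, S_ℓ = v_i·e·α_i^ℓ, so α_err = S_1/S_0.
  S_0^{−1} = 2^{−1} = 6 (mod 11), so α_err = 1·6 = 6 ≡ 6 = α_5. Error position i = 5.
  Consistency check: S_2/S_1 = 6·1 = 6 ≡ 6 = α_err ✓ (single-error assumption holds).
Step 4: error magnitude e = S_0/v_5 = S_0·∏_{j≠5}(α_5 − α_j) = 2·5 = 10 ≡ 10 (mod 11).
Step 5: correct position 5: c_5 = r_5 − e = 8 − 10 ≡ 9 (mod 11). Hence c = [10, 5, 8, 2, 9].
  Check: interpolating c through the α_i gives m(x) = 3 + 1·x (degree < 2) with m(α_i) = c_i for every i, so c is indeed a codeword.
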